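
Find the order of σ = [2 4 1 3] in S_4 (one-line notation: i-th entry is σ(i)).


Cycle decomposition: (1 2 4 3)
Cycle lengths: 4
Order = lcm(4) = 4

ord(σ) = 4


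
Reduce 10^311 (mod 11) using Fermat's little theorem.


Fermat's little theorem: if p is prime and gcd(a,p)=1, then a^(p-1) ≡ 1 (mod p)
p = 11 is prime, gcd(10,11) = 1
Reduce exponent: 311 mod 10 = 1
So 10^311 ≡ 10^1 (mod 11)
10^1 mod 11 = 10

10^311 ≡ 10 (mod 11)


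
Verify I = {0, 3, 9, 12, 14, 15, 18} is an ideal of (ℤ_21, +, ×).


Check ideal conditions for I = {0, 3, 9, 12, 14, 15, 18} in ℤ_21:
(1) I is an additive subgroup? No
(2) For r ∈ ℤ_21 and a ∈ I: r·a ∈ I? No  [counterexample: r=2, a=3, r·a mod 21 = 6 ∉ I]

No, I is not an ideal of ℤ_21


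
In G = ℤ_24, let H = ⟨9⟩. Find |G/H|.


|⟨9⟩| = n / gcd(9, 24) = 24 / 3 = 8
H is normal (ℤ_24 is abelian).
|G/H| = |G| / |H| = 24 / 8 = 3

|G/H| = 3


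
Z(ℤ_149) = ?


Z(G) = {g ∈ G | gx = xg for all x ∈ G}
ℤ_149 is abelian, so Z(G) = G

Z(ℤ_149) = ℤ_149


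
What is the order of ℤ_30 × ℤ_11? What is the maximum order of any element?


|ℤ_30 × ℤ_11| = 30 × 11 = 330
Max element order = lcm(30,11) = 330
Cyclic? Yes (gcd=1)

|ℤ_30×ℤ_11| = 330, max element order = 330


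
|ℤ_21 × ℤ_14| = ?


|A × B| = |A| · |B|
|ℤ_21 × ℤ_14| = 21 × 14 = 294

|ℤ_21 × ℤ_14| = 294


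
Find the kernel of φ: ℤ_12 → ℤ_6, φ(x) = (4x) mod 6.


Kernel = preimage of identity
ker(φ) = {x ∈ ℤ_12 : 4x ≡ 0 (mod 6)}. Since 6 | 12, φ is well-defined. The kernel is the cyclic subgroup ⟨3⟩ of ℤ_12 (order 4), i.e. {0, 3, 6, 9}

ker(φ) = {0, 3, 6, 9}


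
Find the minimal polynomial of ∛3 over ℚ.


∛3 satisfies x³ - 3 = 0, irreducible over ℚ (no rational root; 3 is not a perfect cube)

Minimal polynomial: x³ - 3


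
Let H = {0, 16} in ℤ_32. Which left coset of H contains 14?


14 + H = {14 + h (mod 32) : h ∈ H}
14+0=14, 14+16=30

14 + H = {14, 30}


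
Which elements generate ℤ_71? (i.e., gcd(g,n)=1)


g generates ℤ_n iff gcd(g,n) = 1
Prime factors of 71: 71
Generators are g ∈ {1,...,70} not divisible by any of these primes.
Generators: {1, 2, 3, 4, 5, 6, 7, 8, 9, 10, 11, 12, 13, 14, 15, 16, 17, 18, 19, 20, 21, 22, 23, 24, 25, 26, 27, 28, 29, 30, 31, 32, 33, 34, 35, 36, 37, 38, 39, 40, 41, 42, 43, 44, 45, 46, 47, 48, 49, 50, 51, 52, 53, 54, 55, 56, 57, 58, 59, 60, 61, 62, 63, 64, 65, 66, 67, 68, 69, 70}
Number of generators = φ(71) = 70

Generators of ℤ_71 = {1, 2, 3, 4, 5, 6, 7, 8, 9, 10, 11, 12, 13, 14, 15, 16, 17, 18, 19, 20, 21, 22, 23, 24, 25, 26, 27, 28, 29, 30, 31, 32, 33, 34, 35, 36, 37, 38, 39, 40, 41, 42, 43, 44, 45, 46, 47, 48, 49, 50, 51, 52, 53, 54, 55, 56, 57, 58, 59, 60, 61, 62, 63, 64, 65, 66, 67, 68, 69, 70}


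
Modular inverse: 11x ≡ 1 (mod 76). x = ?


Use the extended Euclidean algorithm to write 1 = 11·s + 76·t; then s mod 76 is the inverse.
Euclidean algorithm:
  11 = 0·76 + 11
  76 = 6·11 + 10
  11 = 1·10 + 1
  10 = 10·1 + 0
gcd(11,76) = 1
Back-substitution gives: 11·(7) + 76·(-1) = 1
So 11⁻¹ ≡ 7 ≡ 7 (mod 76)
Check: 11 × 7 = 77 ≡ 1 (mod 76) ✓

11⁻¹ ≡ 7 (mod 76)


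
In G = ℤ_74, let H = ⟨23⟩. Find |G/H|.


|⟨23⟩| = n / gcd(23, 74) = 74 / 1 = 74
H is normal (ℤ_74 is abelian).
|G/H| = |G| / |H| = 74 / 74 = 1

|G/H| = 1


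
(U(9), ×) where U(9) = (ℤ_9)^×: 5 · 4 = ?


Operation: multiplication mod 9
5 · 4 = (a × b) mod 9 with a = 5, b = 4

5 · 4 = 2


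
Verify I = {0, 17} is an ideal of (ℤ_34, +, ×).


Check ideal conditions for I = {0, 17} in ℤ_34:
(1) I is an additive subgroup? Yes
(2) For r ∈ ℤ_34 and a ∈ I: r·a ∈ I? Yes

Yes, I is an ideal of ℤ_34


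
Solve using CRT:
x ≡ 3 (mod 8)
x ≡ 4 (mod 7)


m₁ = 8, m₂ = 7, gcd = 1, so CRT applies. M = m₁·m₂ = 56
Let M₁ = M/m₁ = 7, M₂ = M/m₂ = 8
Find y₁ ≡ M₁⁻¹ (mod m₁): 7⁻¹ ≡ 7 (mod 8)
Find y₂ ≡ M₂⁻¹ (mod m₂): 8⁻¹ ≡ 1 (mod 7)
x = a₁·M₁·y₁ + a₂·M₂·y₂ = 3·7·7 + 4·8·1 = 179
Reduce mod 56: x ≡ 11
Check: 11 mod 8 = 3 ✓, 11 mod 7 = 4 ✓

x ≡ 11 (mod 56)


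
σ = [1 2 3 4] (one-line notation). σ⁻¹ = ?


To find σ⁻¹, swap domain and range:
σ(1) = 1 → σ⁻¹(1) = 1
σ(2) = 2 → σ⁻¹(2) = 2
σ(3) = 3 → σ⁻¹(3) = 3
σ(4) = 4 → σ⁻¹(4) = 4

σ⁻¹ = [1 2 3 4]


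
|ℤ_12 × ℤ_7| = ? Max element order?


|ℤ_12 × ℤ_7| = 12 × 7 = 84
Max element order = lcm(12,7) = 84
Cyclic? Yes (gcd=1)

|ℤ_12×ℤ_7| = 84, max element order = 84


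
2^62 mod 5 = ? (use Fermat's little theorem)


Fermat's little theorem: if p is prime and gcd(a,p)=1, then a^(p-1) ≡ 1 (mod p)
p = 5 is prime, gcd(2,5) = 1
Reduce exponent: 62 mod 4 = 2
So 2^62 ≡ 2^2 (mod 5)
2^2 mod 5 = 4

2^62 ≡ 4 (mod 5)


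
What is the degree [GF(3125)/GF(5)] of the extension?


GF(3125) = GF(5^5), so the extension degree is 5

[GF(3125)/GF(5)] = 5


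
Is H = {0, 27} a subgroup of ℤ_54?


Subgroup test for H = {0, 27} in (ℤ_54, +):
(1) 0 ∈ H? Yes
(2) Closure: for all a,b ∈ H, (a+b) mod 54 ∈ H? Yes
(3) Inverses: for all a ∈ H, -a mod 54 ∈ H? Yes

Yes, H is a subgroup of ℤ_54


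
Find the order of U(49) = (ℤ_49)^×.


U(n) is the group of units mod n; |U(n)| = φ(n)
|U(49)| = φ(49) = 42

|U(49) = (ℤ_49)^×| = 42


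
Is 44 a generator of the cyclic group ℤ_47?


g generates ℤ_n iff gcd(g, n) = 1
gcd(44, 47) = 1
Since gcd = 1, 44 is a generator.

Yes, 44 generates ℤ_47


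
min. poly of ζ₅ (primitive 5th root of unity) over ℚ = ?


ζ₅ is a root of Φ₅(x) = x⁴ + x³ + x² + x + 1, irreducible over ℚ

Minimal polynomial: x⁴ + x³ + x² + x + 1


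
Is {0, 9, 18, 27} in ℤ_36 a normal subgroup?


H = {0, 9, 18, 27} in ℤ_36
ℤ_36 is abelian; every subgroup of an abelian group is normal

Yes, normal subgroup


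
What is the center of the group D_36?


Z(G) = {g ∈ G | gx = xg for all x ∈ G}
For even n, Z(D_n) = {e, r^(n/2)}: the 180° rotation r^18 commutes with every reflection and rotation

Z(D_36) = {e, r^18}


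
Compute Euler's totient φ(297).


Factor n: 297 = 3^3 × 11
φ(n) = n · ∏(1 - 1/p) over distinct primes p | n
φ(297) = 297 · (1 - 1/3) · (1 - 1/11) = 180

φ(297) = 180


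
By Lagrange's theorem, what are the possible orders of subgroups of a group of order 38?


Lagrange's theorem: |H| divides |G|
|G| = 38
Divisors of 38: 1, 2, 19, 38

Possible subgroup orders: {1, 2, 19, 38}


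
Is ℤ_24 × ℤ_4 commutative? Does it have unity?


Direct product ring; commutative with unity (1,1); but (1,0)·(0,1) = (0,0) gives zero divisors, so not an integral domain
Commutative: Yes
Integral domain: No
Has unity: Yes

ℤ_24 × ℤ_4: Commutative=Yes, Unity=Yes


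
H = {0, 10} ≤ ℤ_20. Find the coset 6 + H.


6 + H = {6 + h (mod 20) : h ∈ H}
6+0=6, 6+10=16

6 + H = {6, 16}


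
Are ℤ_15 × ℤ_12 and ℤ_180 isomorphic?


Comparing ℤ_15 × ℤ_12 and ℤ_180:
gcd(15,12) = 3 ≠ 1. Max element order in ℤ_15×ℤ_12 is lcm(15,12) = 60 < 180, so it has no element of order 180

No, ℤ_15 × ℤ_12 ≇ ℤ_180


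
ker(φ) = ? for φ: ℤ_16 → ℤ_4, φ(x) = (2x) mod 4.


Kernel = preimage of identity
ker(φ) = {x ∈ ℤ_16 : 2x ≡ 0 (mod 4)}. Since 4 | 16, φ is well-defined. The kernel is the cyclic subgroup ⟨2⟩ of ℤ_16 (order 8), i.e. {0, 2, 4, 6, 8, 10, 12, 14}

ker(φ) = {0, 2, 4, 6, 8, 10, 12, 14}


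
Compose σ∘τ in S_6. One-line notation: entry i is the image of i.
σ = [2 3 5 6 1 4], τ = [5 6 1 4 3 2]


σ∘τ: apply τ first, then σ
1 →τ 5 →σ 1
2 →τ 6 →σ 4
3 →τ 1 →σ 2
4 →τ 4 →σ 6
5 →τ 3 →σ 5
6 →τ 2 →σ 3

σ∘τ = [1 4 2 6 5 3]


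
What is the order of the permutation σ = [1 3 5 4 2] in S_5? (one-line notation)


Cycle decomposition: (2 3 5)
Cycle lengths: 3
Order = lcm(3) = 3

ord(σ) = 3


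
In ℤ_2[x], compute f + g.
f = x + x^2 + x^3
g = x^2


Add coefficients mod 2:
x^0: 0 + 0 = 0 (mod 2)
x^1: 1 + 0 = 1 (mod 2)
x^2: 1 + 1 = 0 (mod 2)
x^3: 1 + 0 = 1 (mod 2)
Result: x + x^3

f + g = x + x^3


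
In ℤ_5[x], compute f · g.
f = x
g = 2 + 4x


Expand and collect like terms; reduce coefficients mod 5:
x^0: 0·2 = 0 ≡ 0 (mod 5)
x^1: 0·4 + 1·2 = 2 ≡ 2 (mod 5)
x^2: 1·4 = 4 ≡ 4 (mod 5)
Result: 2x + 4x^2

f · g = 2x + 4x^2


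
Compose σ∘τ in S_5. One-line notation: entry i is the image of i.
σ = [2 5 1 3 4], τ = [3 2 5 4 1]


σ∘τ: apply τ first, then σ
1 →τ 3 →σ 1
2 →τ 2 →σ 5
3 →τ 5 →σ 4
4 →τ 4 →σ 3
5 →τ 1 →σ 2

σ∘τ = [1 5 4 3 2]


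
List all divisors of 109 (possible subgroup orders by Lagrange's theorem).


Lagrange's theorem: |H| divides |G|
|G| = 109
Divisors of 109: 1, 109

Possible subgroup orders: {1, 109}


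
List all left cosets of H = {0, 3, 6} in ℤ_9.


H = {0, 3, 6}, |H| = 3
Number of cosets = |G|/|H| = 9/3 = 3
0 + H = {0, 3, 6}
1 + H = {1, 4, 7}
2 + H = {2, 5, 8}

Cosets: 0+H={0,3,6}; 1+H={1,4,7}; 2+H={2,5,8}


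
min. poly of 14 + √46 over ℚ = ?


Let α = 14 + √46. Then α - 14 = √46, so (α - 14)² = 46, giving α² - 28α + 150 = 0. Degree 2 and α ∉ ℚ, so this is the minimal polynomial.

Minimal polynomial: x² - 28x + 150


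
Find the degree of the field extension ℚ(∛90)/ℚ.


∛90 has minimal polynomial x³ - 90 (irreducible over ℚ since 90 is not a perfect cube)

[ℚ(∛90)/ℚ] = 3


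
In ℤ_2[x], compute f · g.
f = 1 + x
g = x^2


Expand and collect like terms; reduce coefficients mod 2:
x^0: 1·0 = 0 ≡ 0 (mod 2)
x^1: 1·0 + 1·0 = 0 ≡ 0 (mod 2)
x^2: 1·1 + 1·0 = 1 ≡ 1 (mod 2)
x^3: 1·1 = 1 ≡ 1 (mod 2)
Result: x^2 + x^3

f · g = x^2 + x^3


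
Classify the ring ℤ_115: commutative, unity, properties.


ℤ_115 is a commutative ring with unity 1; 115 = 5×23 is composite, so 5·23 ≡ 0 gives zero divisors (not an integral domain)
Commutative: Yes
Integral domain: No
Has unity: Yes

ℤ_115: Commutative=Yes, Unity=Yes


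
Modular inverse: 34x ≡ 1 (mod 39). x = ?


Use the extended Euclidean algorithm to write 1 = 34·s + 39·t; then s mod 39 is the inverse.
Euclidean algorithm:
  34 = 0·39 + 34
  39 = 1·34 + 5
  34 = 6·5 + 4
  5 = 1·4 + 1
  4 = 4·1 + 0
gcd(34,39) = 1
Back-substitution gives: 34·(-8) + 39·(7) = 1
So 34⁻¹ ≡ -8 ≡ 31 (mod 39)
Check: 34 × 31 = 1054 ≡ 1 (mod 39) ✓

34⁻¹ ≡ 31 (mod 39)


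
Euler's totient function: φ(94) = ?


Factor n: 94 = 2 × 47
φ(n) = n · ∏(1 - 1/p) over distinct primes p | n
φ(94) = 94 · (1 - 1/2) · (1 - 1/47) = 46

φ(94) = 46


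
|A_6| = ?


|A_n| = n!/2 (even permutations)
|A_6| = 6!/2 = 720/2 = 360

|A_6| = 360


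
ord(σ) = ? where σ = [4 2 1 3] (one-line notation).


Cycle decomposition: (1 4 3)
Cycle lengths: 3
Order = lcm(3) = 3

ord(σ) = 3


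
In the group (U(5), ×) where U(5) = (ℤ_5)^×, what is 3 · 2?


Operation: multiplication mod 5
3 · 2 = (a × b) mod 5 with a = 3, b = 2

3 · 2 = 1


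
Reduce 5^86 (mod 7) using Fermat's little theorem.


Fermat's little theorem: if p is prime and gcd(a,p)=1, then a^(p-1) ≡ 1 (mod p)
p = 7 is prime, gcd(5,7) = 1
Reduce exponent: 86 mod 6 = 2
So 5^86 ≡ 5^2 (mod 7)
5^2 mod 7 = 4

5^86 ≡ 4 (mod 7)


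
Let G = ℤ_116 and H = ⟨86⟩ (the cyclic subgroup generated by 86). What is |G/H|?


|⟨86⟩| = n / gcd(86, 116) = 116 / 2 = 58
H is normal (ℤ_116 is abelian).
|G/H| = |G| / |H| = 116 / 58 = 2

|G/H| = 2


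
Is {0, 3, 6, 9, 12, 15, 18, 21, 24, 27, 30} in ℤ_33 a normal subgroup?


H = {0, 3, 6, 9, 12, 15, 18, 21, 24, 27, 30} in ℤ_33
ℤ_33 is abelian; every subgroup of an abelian group is normal

Yes, normal subgroup


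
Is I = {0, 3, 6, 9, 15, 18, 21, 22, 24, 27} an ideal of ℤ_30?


Check ideal conditions for I = {0, 3, 6, 9, 15, 18, 21, 22, 24, 27} in ℤ_30:
(1) I is an additive subgroup? No
(2) For r ∈ ℤ_30 and a ∈ I: r·a ∈ I? No  [counterexample: r=2, a=6, r·a mod 30 = 12 ∉ I]

No, I is not an ideal of ℤ_30


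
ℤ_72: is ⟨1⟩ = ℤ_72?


g generates ℤ_n iff gcd(g, n) = 1
gcd(1, 72) = 1
Since gcd = 1, 1 is a generator.

Yes, 1 generates ℤ_72


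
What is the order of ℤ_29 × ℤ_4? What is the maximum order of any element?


|ℤ_29 × ℤ_4| = 29 × 4 = 116
Max element order = lcm(29,4) = 116
Cyclic? Yes (gcd=1)

|ℤ_29×ℤ_4| = 116, max element order = 116


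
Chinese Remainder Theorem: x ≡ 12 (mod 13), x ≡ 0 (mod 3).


m₁ = 13, m₂ = 3, gcd = 1, so CRT applies. M = m₁·m₂ = 39
Let M₁ = M/m₁ = 3, M₂ = M/m₂ = 13
Find y₁ ≡ M₁⁻¹ (mod m₁): 3⁻¹ ≡ 9 (mod 13)
Find y₂ ≡ M₂⁻¹ (mod m₂): 13⁻¹ ≡ 1 (mod 3)
x = a₁·M₁·y₁ + a₂·M₂·y₂ = 12·3·9 + 0·13·1 = 324
Reduce mod 39: x ≡ 12
Check: 12 mod 13 = 12 ✓, 12 mod 3 = 0 ✓

x ≡ 12 (mod 39)


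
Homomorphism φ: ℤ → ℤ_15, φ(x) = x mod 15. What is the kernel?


Kernel = preimage of identity
ker(φ) = {x ∈ ℤ : x ≡ 0 (mod 15)} = 15ℤ = {0, ±15, ±30, ...}

ker(φ) = 15ℤ


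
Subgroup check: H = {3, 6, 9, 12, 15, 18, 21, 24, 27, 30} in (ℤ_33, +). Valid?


Subgroup test for H = {3, 6, 9, 12, 15, 18, 21, 24, 27, 30} in (ℤ_33, +):
(1) 0 ∈ H? No
(2) Closure: for all a,b ∈ H, (a+b) mod 33 ∈ H? No  [counterexample: 3 + 30 = 0 ∉ H]
(3) Inverses: for all a ∈ H, -a mod 33 ∈ H? Yes

No, H is not a subgroup of ℤ_33


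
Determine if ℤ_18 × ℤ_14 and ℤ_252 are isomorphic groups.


Comparing ℤ_18 × ℤ_14 and ℤ_252:
gcd(18,14) = 2 ≠ 1. Max element order in ℤ_18×ℤ_14 is lcm(18,14) = 126 < 252, so it has no element of order 252

No, ℤ_18 × ℤ_14 ≇ ℤ_252


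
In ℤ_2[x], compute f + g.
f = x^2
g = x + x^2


Add coefficients mod 2:
x^0: 0 + 0 = 0 (mod 2)
x^1: 0 + 1 = 1 (mod 2)
x^2: 1 + 1 = 0 (mod 2)
Result: x

f + g = x


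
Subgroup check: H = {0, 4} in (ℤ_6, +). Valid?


Subgroup test for H = {0, 4} in (ℤ_6, +):
(1) 0 ∈ H? Yes
(2) Closure: for all a,b ∈ H, (a+b) mod 6 ∈ H? No  [counterexample: 4 + 4 = 2 ∉ H]
(3) Inverses: for all a ∈ H, -a mod 6 ∈ H? No

No, H is not a subgroup of ℤ_6


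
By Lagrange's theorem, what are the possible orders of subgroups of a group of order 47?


Lagrange's theorem: |H| divides |G|
|G| = 47
Divisors of 47: 1, 47

Possible subgroup orders: {1, 47}


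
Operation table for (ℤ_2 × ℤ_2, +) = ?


Elements: {(0,0), (0,1), (1,0), (1,1)}
Operation: componentwise addition mod (2, 2)
Entry (a, b) = ((a₁+b₁) mod 2, (a₂+b₂) mod 2)

Cayley table:
      | (0,0) | (0,1) | (1,0) | (1,1)
(0,0) | (0,0) | (0,1) | (1,0) | (1,1)
(0,1) | (0,1) | (0,0) | (1,1) | (1,0)
(1,0) | (1,0) | (1,1) | (0,0) | (0,1)
(1,1) | (1,1) | (1,0) | (0,1) | (0,0)


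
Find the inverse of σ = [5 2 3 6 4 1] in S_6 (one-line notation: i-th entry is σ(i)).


To find σ⁻¹, swap domain and range:
σ(1) = 5 → σ⁻¹(5) = 1
σ(2) = 2 → σ⁻¹(2) = 2
σ(3) = 3 → σ⁻¹(3) = 3
σ(4) = 6 → σ⁻¹(6) = 4
σ(5) = 4 → σ⁻¹(4) = 5
σ(6) = 1 → σ⁻¹(1) = 6

σ⁻¹ = [6 2 3 5 1 4]


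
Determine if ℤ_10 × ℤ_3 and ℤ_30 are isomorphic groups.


Comparing ℤ_10 × ℤ_3 and ℤ_30:
gcd(10,3) = 1, so ℤ_10 × ℤ_3 ≅ ℤ_30 (CRT)

Yes, ℤ_10 × ℤ_3 ≅ ℤ_30


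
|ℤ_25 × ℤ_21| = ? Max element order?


|ℤ_25 × ℤ_21| = 25 × 21 = 525
Max element order = lcm(25,21) = 525
Cyclic? Yes (gcd=1)

|ℤ_25×ℤ_21| = 525, max element order = 525


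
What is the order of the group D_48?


|D_n| = 2n (n rotations and n reflections)
|D_48| = 2×48 = 96

|D_48| = 96


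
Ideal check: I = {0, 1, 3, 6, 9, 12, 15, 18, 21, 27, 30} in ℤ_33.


Check ideal conditions for I = {0, 1, 3, 6, 9, 12, 15, 18, 21, 27, 30} in ℤ_33:
(1) I is an additive subgroup? No
(2) For r ∈ ℤ_33 and a ∈ I: r·a ∈ I? No  [counterexample: r=2, a=1, r·a mod 33 = 2 ∉ I]

No, I is not an ideal of ℤ_33


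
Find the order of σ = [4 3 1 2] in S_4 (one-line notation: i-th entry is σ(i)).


Cycle decomposition: (1 4 2 3)
Cycle lengths: 4
Order = lcm(4) = 4

ord(σ) = 4


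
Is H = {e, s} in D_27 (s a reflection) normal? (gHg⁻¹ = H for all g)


H = {e, s} in D_27 (s a reflection)
r·s·r⁻¹ = sr⁻² ≠ s for n ≥ 3, so {e, s} is not closed under conjugation

No, not a normal subgroup


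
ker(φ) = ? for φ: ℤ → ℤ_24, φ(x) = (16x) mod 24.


Kernel = preimage of identity
ker(φ) = {x ∈ ℤ : 16x ≡ 0 (mod 24)}. gcd(16,24) = 8, so 16x ≡ 0 (mod 24) ⟺ x ≡ 0 (mod 24/8 = 3). Hence ker(φ) = 3ℤ

ker(φ) = 3ℤ


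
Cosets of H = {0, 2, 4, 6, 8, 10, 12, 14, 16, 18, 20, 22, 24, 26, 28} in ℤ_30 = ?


H = {0, 2, 4, 6, 8, 10, 12, 14, 16, 18, 20, 22, 24, 26, 28}, |H| = 15
Number of cosets = |G|/|H| = 30/15 = 2
0 + H = {0, 2, 4, 6, 8, 10, 12, 14, 16, 18, 20, 22, 24, 26, 28}
1 + H = {1, 3, 5, 7, 9, 11, 13, 15, 17, 19, 21, 23, 25, 27, 29}

Cosets: 0+H={0,2,4,6,8,10,12,14,16,18,20,22,24,26,28}; 1+H={1,3,5,7,9,11,13,15,17,19,21,23,25,27,29}


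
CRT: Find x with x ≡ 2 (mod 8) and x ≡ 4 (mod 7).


m₁ = 8, m₂ = 7, gcd = 1, so CRT applies. M = m₁·m₂ = 56
Let M₁ = M/m₁ = 7, M₂ = M/m₂ = 8
Find y₁ ≡ M₁⁻¹ (mod m₁): 7⁻¹ ≡ 7 (mod 8)
Find y₂ ≡ M₂⁻¹ (mod m₂): 8⁻¹ ≡ 1 (mod 7)
x = a₁·M₁·y₁ + a₂·M₂·y₂ = 2·7·7 + 4·8·1 = 130
Reduce mod 56: x ≡ 18
Check: 18 mod 8 = 2 ✓, 18 mod 7 = 4 ✓

x ≡ 18 (mod 56)


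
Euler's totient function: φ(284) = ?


Factor n: 284 = 2^2 × 71
φ(n) = n · ∏(1 - 1/p) over distinct primes p | n
φ(284) = 284 · (1 - 1/2) · (1 - 1/71) = 140

φ(284) = 140


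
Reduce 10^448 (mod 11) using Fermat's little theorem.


Fermat's little theorem: if p is prime and gcd(a,p)=1, then a^(p-1) ≡ 1 (mod p)
p = 11 is prime, gcd(10,11) = 1
Reduce exponent: 448 mod 10 = 8
So 10^448 ≡ 10^8 (mod 11)
10^8 mod 11 = 1

10^448 ≡ 1 (mod 11)


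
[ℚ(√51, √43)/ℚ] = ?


[ℚ(√51,√43):ℚ] = [ℚ(√51,√43):ℚ(√51)]·[ℚ(√51):ℚ] = 2·2 = 4

[ℚ(√51, √43)/ℚ] = 4


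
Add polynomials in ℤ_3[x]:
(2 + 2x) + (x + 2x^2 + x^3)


Add coefficients mod 3:
x^0: 2 + 0 = 2 (mod 3)
x^1: 2 + 1 = 0 (mod 3)
x^2: 0 + 2 = 2 (mod 3)
x^3: 0 + 1 = 1 (mod 3)
Result: 2 + 2x^2 + x^3

f + g = 2 + 2x^2 + x^3


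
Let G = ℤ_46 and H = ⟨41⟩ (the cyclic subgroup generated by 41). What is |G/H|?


|⟨41⟩| = n / gcd(41, 46) = 46 / 1 = 46
H is normal (ℤ_46 is abelian).
|G/H| = |G| / |H| = 46 / 46 = 1

|G/H| = 1


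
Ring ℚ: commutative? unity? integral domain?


ℚ is a field: commutative, has unity, every nonzero element is a unit (hence an integral domain)
Commutative: Yes
Integral domain: Yes
Has unity: Yes

ℚ: Commutative=Yes, Unity=Yes


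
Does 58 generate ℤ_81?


g generates ℤ_n iff gcd(g, n) = 1
gcd(58, 81) = 1
Since gcd = 1, 58 is a generator.

Yes, 58 generates ℤ_81


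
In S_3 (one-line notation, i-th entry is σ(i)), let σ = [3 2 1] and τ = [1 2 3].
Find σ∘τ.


σ∘τ: apply τ first, then σ
1 →τ 1 →σ 3
2 →τ 2 →σ 2
3 →τ 3 →σ 1

σ∘τ = [3 2 1]


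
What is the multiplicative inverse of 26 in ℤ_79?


Use the extended Euclidean algorithm to write 1 = 26·s + 79·t; then s mod 79 is the inverse.
Euclidean algorithm:
  26 = 0·79 + 26
  79 = 3·26 + 1
  26 = 26·1 + 0
gcd(26,79) = 1
Back-substitution gives: 26·(-3) + 79·(1) = 1
So 26⁻¹ ≡ -3 ≡ 76 (mod 79)
Check: 26 × 76 = 1976 ≡ 1 (mod 79) ✓

26⁻¹ ≡ 76 (mod 79)


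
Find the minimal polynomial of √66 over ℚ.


√66 satisfies x² - 66 = 0, irreducible over ℚ since 66 is squarefree

Minimal polynomial: x² - 66


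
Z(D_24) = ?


Z(G) = {g ∈ G | gx = xg for all x ∈ G}
For even n, Z(D_n) = {e, r^(n/2)}: the 180° rotation r^12 commutes with every reflection and rotation

Z(D_24) = {e, r^12}


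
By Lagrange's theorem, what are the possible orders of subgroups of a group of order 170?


Lagrange's theorem: |H| divides |G|
|G| = 170
Divisors of 170: 1, 2, 5, 10, 17, 34, 85, 170

Possible subgroup orders: {1, 2, 5, 10, 17, 34, 85, 170}


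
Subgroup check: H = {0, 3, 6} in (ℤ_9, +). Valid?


Subgroup test for H = {0, 3, 6} in (ℤ_9, +):
(1) 0 ∈ H? Yes
(2) Closure: for all a,b ∈ H, (a+b) mod 9 ∈ H? Yes
(3) Inverses: for all a ∈ H, -a mod 9 ∈ H? Yes

Yes, H is a subgroup of ℤ_9


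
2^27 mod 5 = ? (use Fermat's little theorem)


Fermat's little theorem: if p is prime and gcd(a,p)=1, then a^(p-1) ≡ 1 (mod p)
p = 5 is prime, gcd(2,5) = 1
Reduce exponent: 27 mod 4 = 3
So 2^27 ≡ 2^3 (mod 5)
2^3 mod 5 = 3

2^27 ≡ 3 (mod 5)


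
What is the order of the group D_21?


|D_n| = 2n (n rotations and n reflections)
|D_21| = 2×21 = 42

|D_21| = 42


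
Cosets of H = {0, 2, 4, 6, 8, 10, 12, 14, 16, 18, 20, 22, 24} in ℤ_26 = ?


H = {0, 2, 4, 6, 8, 10, 12, 14, 16, 18, 20, 22, 24}, |H| = 13
Number of cosets = |G|/|H| = 26/13 = 2
0 + H = {0, 2, 4, 6, 8, 10, 12, 14, 16, 18, 20, 22, 24}
1 + H = {1, 3, 5, 7, 9, 11, 13, 15, 17, 19, 21, 23, 25}

Cosets: 0+H={0,2,4,6,8,10,12,14,16,18,20,22,24}; 1+H={1,3,5,7,9,11,13,15,17,19,21,23,25}


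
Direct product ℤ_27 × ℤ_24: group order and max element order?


|ℤ_27 × ℤ_24| = 27 × 24 = 648
Max element order = lcm(27,24) = 216
Cyclic? No (gcd=3)

|ℤ_27×ℤ_24| = 648, max element order = 216


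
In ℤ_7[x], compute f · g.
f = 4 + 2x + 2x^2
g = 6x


Expand and collect like terms; reduce coefficients mod 7:
x^0: 4·0 = 0 ≡ 0 (mod 7)
x^1: 4·6 + 2·0 = 24 ≡ 3 (mod 7)
x^2: 2·6 + 2·0 = 12 ≡ 5 (mod 7)
x^3: 2·6 = 12 ≡ 5 (mod 7)
Result: 3x + 5x^2 + 5x^3

f · g = 3x + 5x^2 + 5x^3


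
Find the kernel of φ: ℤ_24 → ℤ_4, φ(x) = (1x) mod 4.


Kernel = preimage of identity
ker(φ) = {x ∈ ℤ_24 : 1x ≡ 0 (mod 4)}. Since 4 | 24, φ is well-defined. The kernel is the cyclic subgroup ⟨4⟩ of ℤ_24 (order 6), i.e. {0, 4, 8, 12, 16, 20}

ker(φ) = {0, 4, 8, 12, 16, 20}


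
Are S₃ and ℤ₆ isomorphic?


Comparing S₃ and ℤ₆:
S₃ is non-abelian, ℤ₆ is abelian

No, S₃ ≇ ℤ₆


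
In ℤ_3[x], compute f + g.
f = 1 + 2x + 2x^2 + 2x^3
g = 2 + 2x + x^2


Add coefficients mod 3:
x^0: 1 + 2 = 0 (mod 3)
x^1: 2 + 2 = 1 (mod 3)
x^2: 2 + 1 = 0 (mod 3)
x^3: 2 + 0 = 2 (mod 3)
Result: x + 2x^3

f + g = x + 2x^3


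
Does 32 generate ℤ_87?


g generates ℤ_n iff gcd(g, n) = 1
gcd(32, 87) = 1
Since gcd = 1, 32 is a generator.

Yes, 32 generates ℤ_87


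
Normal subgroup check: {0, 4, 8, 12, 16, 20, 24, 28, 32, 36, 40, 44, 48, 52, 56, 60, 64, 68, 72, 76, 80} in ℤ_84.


H = {0, 4, 8, 12, 16, 20, 24, 28, 32, 36, 40, 44, 48, 52, 56, 60, 64, 68, 72, 76, 80} in ℤ_84
ℤ_84 is abelian; every subgroup of an abelian group is normal

Yes, normal subgroup


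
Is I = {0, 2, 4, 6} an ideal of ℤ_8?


Check ideal conditions for I = {0, 2, 4, 6} in ℤ_8:
(1) I is an additive subgroup? Yes
(2) For r ∈ ℤ_8 and a ∈ I: r·a ∈ I? Yes

Yes, I is an ideal of ℤ_8


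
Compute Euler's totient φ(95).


Factor n: 95 = 5 × 19
φ(n) = n · ∏(1 - 1/p) over distinct primes p | n
φ(95) = 95 · (1 - 1/5) · (1 - 1/19) = 72

φ(95) = 72


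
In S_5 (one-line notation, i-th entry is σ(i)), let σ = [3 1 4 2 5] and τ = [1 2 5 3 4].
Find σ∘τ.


σ∘τ: apply τ first, then σ
1 →τ 1 →σ 3
2 →τ 2 →σ 1
3 →τ 5 →σ 5
4 →τ 3 →σ 4
5 →τ 4 →σ 2

σ∘τ = [3 1 5 4 2]


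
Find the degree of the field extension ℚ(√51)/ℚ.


√51 has minimal polynomial x² - 51 (irreducible over ℚ since 51 is squarefree)

[ℚ(√51)/ℚ] = 2


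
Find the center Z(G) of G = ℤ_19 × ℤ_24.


Z(G) = {g ∈ G | gx = xg for all x ∈ G}
Direct product of abelian groups is abelian, so Z(G) = G

Z(ℤ_19 × ℤ_24) = ℤ_19 × ℤ_24


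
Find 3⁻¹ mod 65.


Use the extended Euclidean algorithm to write 1 = 3·s + 65·t; then s mod 65 is the inverse.
Euclidean algorithm:
  3 = 0·65 + 3
  65 = 21·3 + 2
  3 = 1·2 + 1
  2 = 2·1 + 0
gcd(3,65) = 1
Back-substitution gives: 3·(22) + 65·(-1) = 1
So 3⁻¹ ≡ 22 ≡ 22 (mod 65)
Check: 3 × 22 = 66 ≡ 1 (mod 65) ✓

3⁻¹ ≡ 22 (mod 65)


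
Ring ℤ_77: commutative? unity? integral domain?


ℤ_77 is a commutative ring with unity 1; 77 = 7×11 is composite, so 7·11 ≡ 0 gives zero divisors (not an integral domain)
Commutative: Yes
Integral domain: No
Has unity: Yes

ℤ_77: Commutative=Yes, Unity=Yes


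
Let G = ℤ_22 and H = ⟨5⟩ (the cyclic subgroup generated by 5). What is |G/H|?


|⟨5⟩| = n / gcd(5, 22) = 22 / 1 = 22
H is normal (ℤ_22 is abelian).
|G/H| = |G| / |H| = 22 / 22 = 1

|G/H| = 1


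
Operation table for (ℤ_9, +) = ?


Elements: {0, 1, 2, 3, 4, 5, 6, 7, 8}
Operation: addition mod 9
Entry (a, b) = (a + b) mod 9

Cayley table:
  | 0 | 1 | 2 | 3 | 4 | 5 | 6 | 7 | 8
0 | 0 | 1 | 2 | 3 | 4 | 5 | 6 | 7 | 8
1 | 1 | 2 | 3 | 4 | 5 | 6 | 7 | 8 | 0
2 | 2 | 3 | 4 | 5 | 6 | 7 | 8 | 0 | 1
3 | 3 | 4 | 5 | 6 | 7 | 8 | 0 | 1 | 2
4 | 4 | 5 | 6 | 7 | 8 | 0 | 1 | 2 | 3
5 | 5 | 6 | 7 | 8 | 0 | 1 | 2 | 3 | 4
6 | 6 | 7 | 8 | 0 | 1 | 2 | 3 | 4 | 5
7 | 7 | 8 | 0 | 1 | 2 | 3 | 4 | 5 | 6
8 | 8 | 0 | 1 | 2 | 3 | 4 | 5 | 6 | 7


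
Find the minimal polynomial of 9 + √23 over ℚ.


Let α = 9 + √23. Then α - 9 = √23, so (α - 9)² = 23, giving α² - 18α + 58 = 0. Degree 2 and α ∉ ℚ, so this is the minimal polynomial.

Minimal polynomial: x² - 18x + 58


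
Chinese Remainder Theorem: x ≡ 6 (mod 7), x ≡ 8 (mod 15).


m₁ = 7, m₂ = 15, gcd = 1, so CRT applies. M = m₁·m₂ = 105
Let M₁ = M/m₁ = 15, M₂ = M/m₂ = 7
Find y₁ ≡ M₁⁻¹ (mod m₁): 15⁻¹ ≡ 1 (mod 7)
Find y₂ ≡ M₂⁻¹ (mod m₂): 7⁻¹ ≡ 13 (mod 15)
x = a₁·M₁·y₁ + a₂·M₂·y₂ = 6·15·1 + 8·7·13 = 818
Reduce mod 105: x ≡ 83
Check: 83 mod 7 = 6 ✓, 83 mod 15 = 8 ✓

x ≡ 83 (mod 105)


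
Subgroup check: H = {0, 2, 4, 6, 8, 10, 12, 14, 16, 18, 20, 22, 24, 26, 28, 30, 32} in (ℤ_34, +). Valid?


Subgroup test for H = {0, 2, 4, 6, 8, 10, 12, 14, 16, 18, 20, 22, 24, 26, 28, 30, 32} in (ℤ_34, +):
(1) 0 ∈ H? Yes
(2) Closure: for all a,b ∈ H, (a+b) mod 34 ∈ H? Yes
(3) Inverses: for all a ∈ H, -a mod 34 ∈ H? Yes

Yes, H is a subgroup of ℤ_34


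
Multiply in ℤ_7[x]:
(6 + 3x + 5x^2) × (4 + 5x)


Expand and collect like terms; reduce coefficients mod 7:
x^0: 6·4 = 24 ≡ 3 (mod 7)
x^1: 6·5 + 3·4 = 42 ≡ 0 (mod 7)
x^2: 3·5 + 5·4 = 35 ≡ 0 (mod 7)
x^3: 5·5 = 25 ≡ 4 (mod 7)
Result: 3 + 4x^3

f · g = 3 + 4x^3


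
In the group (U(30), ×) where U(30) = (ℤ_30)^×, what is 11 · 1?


Operation: multiplication mod 30
11 · 1 = (a × b) mod 30 with a = 11, b = 1

11 · 1 = 11


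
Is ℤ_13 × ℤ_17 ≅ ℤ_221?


Comparing ℤ_13 × ℤ_17 and ℤ_221:
gcd(13,17) = 1, so ℤ_13 × ℤ_17 ≅ ℤ_221 (CRT)

Yes, ℤ_13 × ℤ_17 ≅ ℤ_221


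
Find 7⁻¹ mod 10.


Use the extended Euclidean algorithm to write 1 = 7·s + 10·t; then s mod 10 is the inverse.
Euclidean algorithm:
  7 = 0·10 + 7
  10 = 1·7 + 3
  7 = 2·3 + 1
  3 = 3·1 + 0
gcd(7,10) = 1
Back-substitution gives: 7·(3) + 10·(-2) = 1
So 7⁻¹ ≡ 3 ≡ 3 (mod 10)
Check: 7 × 3 = 21 ≡ 1 (mod 10) ✓

7⁻¹ ≡ 3 (mod 10)


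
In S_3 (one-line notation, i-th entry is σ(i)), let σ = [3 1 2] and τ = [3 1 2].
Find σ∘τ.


σ∘τ: apply τ first, then σ
1 →τ 3 →σ 2
2 →τ 1 →σ 3
3 →τ 2 →σ 1

σ∘τ = [2 3 1]


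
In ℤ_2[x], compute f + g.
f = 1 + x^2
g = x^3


Add coefficients mod 2:
x^0: 1 + 0 = 1 (mod 2)
x^1: 0 + 0 = 0 (mod 2)
x^2: 1 + 0 = 1 (mod 2)
x^3: 0 + 1 = 1 (mod 2)
Result: 1 + x^2 + x^3

f + g = 1 + x^2 + x^3


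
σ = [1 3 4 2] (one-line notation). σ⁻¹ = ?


To find σ⁻¹, swap domain and range:
σ(1) = 1 → σ⁻¹(1) = 1
σ(2) = 3 → σ⁻¹(3) = 2
σ(3) = 4 → σ⁻¹(4) = 3
σ(4) = 2 → σ⁻¹(2) = 4

σ⁻¹ = [1 4 2 3]


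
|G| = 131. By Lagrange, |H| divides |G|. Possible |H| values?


Lagrange's theorem: |H| divides |G|
|G| = 131
Divisors of 131: 1, 131

Possible subgroup orders: {1, 131}


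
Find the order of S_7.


|S_n| = n! (number of permutations of n symbols)
|S_7| = 7! = 5040

|S_7| = 5040


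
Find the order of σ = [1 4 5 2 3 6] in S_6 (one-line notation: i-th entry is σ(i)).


Cycle decomposition: (2 4) (3 5)
Cycle lengths: 2, 2
Order = lcm(2, 2) = 2

ord(σ) = 2


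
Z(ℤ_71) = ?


Z(G) = {g ∈ G | gx = xg for all x ∈ G}
ℤ_71 is abelian, so Z(G) = G

Z(ℤ_71) = ℤ_71


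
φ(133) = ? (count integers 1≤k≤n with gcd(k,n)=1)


Factor n: 133 = 7 × 19
φ(n) = n · ∏(1 - 1/p) over distinct primes p | n
φ(133) = 133 · (1 - 1/7) · (1 - 1/19) = 108

φ(133) = 108


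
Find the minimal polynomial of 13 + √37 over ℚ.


Let α = 13 + √37. Then α - 13 = √37, so (α - 13)² = 37, giving α² - 26α + 132 = 0. Degree 2 and α ∉ ℚ, so this is the minimal polynomial.

Minimal polynomial: x² - 26x + 132


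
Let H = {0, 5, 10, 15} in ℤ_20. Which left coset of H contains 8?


8 + H = {8 + h (mod 20) : h ∈ H}
8+0=8, 8+5=13, 8+10=18, 8+15=3
8 + H = {3, 8, 13, 18} = 3 + H

8 + H = {3, 8, 13, 18}


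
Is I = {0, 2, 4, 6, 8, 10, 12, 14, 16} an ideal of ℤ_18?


Check ideal conditions for I = {0, 2, 4, 6, 8, 10, 12, 14, 16} in ℤ_18:
(1) I is an additive subgroup? Yes
(2) For r ∈ ℤ_18 and a ∈ I: r·a ∈ I? Yes

Yes, I is an ideal of ℤ_18


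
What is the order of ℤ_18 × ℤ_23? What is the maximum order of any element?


|ℤ_18 × ℤ_23| = 18 × 23 = 414
Max element order = lcm(18,23) = 414
Cyclic? Yes (gcd=1)

|ℤ_18×ℤ_23| = 414, max element order = 414


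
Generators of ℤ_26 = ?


g generates ℤ_n iff gcd(g,n) = 1
Prime factors of 26: 2, 13
Generators are g ∈ {1,...,25} not divisible by any of these primes.
Generators: {1, 3, 5, 7, 9, 11, 15, 17, 19, 21, 23, 25}
Number of generators = φ(26) = 12

Generators of ℤ_26 = {1, 3, 5, 7, 9, 11, 15, 17, 19, 21, 23, 25}


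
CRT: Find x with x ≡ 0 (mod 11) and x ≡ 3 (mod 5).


m₁ = 11, m₂ = 5, gcd = 1, so CRT applies. M = m₁·m₂ = 55
Let M₁ = M/m₁ = 5, M₂ = M/m₂ = 11
Find y₁ ≡ M₁⁻¹ (mod m₁): 5⁻¹ ≡ 9 (mod 11)
Find y₂ ≡ M₂⁻¹ (mod m₂): 11⁻¹ ≡ 1 (mod 5)
x = a₁·M₁·y₁ + a₂·M₂·y₂ = 0·5·9 + 3·11·1 = 33
Reduce mod 55: x ≡ 33
Check: 33 mod 11 = 0 ✓, 33 mod 5 = 3 ✓

x ≡ 33 (mod 55)


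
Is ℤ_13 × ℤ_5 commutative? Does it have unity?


Direct product ring; commutative with unity (1,1); but (1,0)·(0,1) = (0,0) gives zero divisors, so not an integral domain
Commutative: Yes
Integral domain: No
Has unity: Yes

ℤ_13 × ℤ_5: Commutative=Yes, Unity=Yes


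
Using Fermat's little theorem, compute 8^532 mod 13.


Fermat's little theorem: if p is prime and gcd(a,p)=1, then a^(p-1) ≡ 1 (mod p)
p = 13 is prime, gcd(8,13) = 1
Reduce exponent: 532 mod 12 = 4
So 8^532 ≡ 8^4 (mod 13)
8^4 mod 13 = 1

8^532 ≡ 1 (mod 13)


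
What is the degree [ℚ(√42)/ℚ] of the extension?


√42 has minimal polynomial x² - 42 (irreducible over ℚ since 42 is squarefree)

[ℚ(√42)/ℚ] = 2


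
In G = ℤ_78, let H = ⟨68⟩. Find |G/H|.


|⟨68⟩| = n / gcd(68, 78) = 78 / 2 = 39
H is normal (ℤ_78 is abelian).
|G/H| = |G| / |H| = 78 / 39 = 2

|G/H| = 2


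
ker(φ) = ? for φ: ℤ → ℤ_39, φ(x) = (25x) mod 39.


Kernel = preimage of identity
ker(φ) = {x ∈ ℤ : 25x ≡ 0 (mod 39)}. gcd(25,39) = 1, so 25x ≡ 0 (mod 39) ⟺ x ≡ 0 (mod 39/1 = 39). Hence ker(φ) = 39ℤ

ker(φ) = 39ℤ


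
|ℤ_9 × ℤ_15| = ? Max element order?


|ℤ_9 × ℤ_15| = 9 × 15 = 135
Max element order = lcm(9,15) = 45
Cyclic? No (gcd=3)

|ℤ_9×ℤ_15| = 135, max element order = 45


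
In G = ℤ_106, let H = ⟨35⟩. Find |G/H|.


|⟨35⟩| = n / gcd(35, 106) = 106 / 1 = 106
H is normal (ℤ_106 is abelian).
|G/H| = |G| / |H| = 106 / 106 = 1

|G/H| = 1


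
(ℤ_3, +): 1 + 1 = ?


Operation: addition mod 3
1 + 1 = (a + b) mod 3 with a = 1, b = 1

1 + 1 = 2


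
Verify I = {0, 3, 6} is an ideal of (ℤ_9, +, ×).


Check ideal conditions for I = {0, 3, 6} in ℤ_9:
(1) I is an additive subgroup? Yes
(2) For r ∈ ℤ_9 and a ∈ I: r·a ∈ I? Yes

Yes, I is an ideal of ℤ_9


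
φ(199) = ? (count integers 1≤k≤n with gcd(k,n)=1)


Factor n: 199 = 199
φ(n) = n · ∏(1 - 1/p) over distinct primes p | n
φ(199) = 199 · (1 - 1/199) = 198

φ(199) = 198


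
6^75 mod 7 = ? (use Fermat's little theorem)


Fermat's little theorem: if p is prime and gcd(a,p)=1, then a^(p-1) ≡ 1 (mod p)
p = 7 is prime, gcd(6,7) = 1
Reduce exponent: 75 mod 6 = 3
So 6^75 ≡ 6^3 (mod 7)
6^3 mod 7 = 6

6^75 ≡ 6 (mod 7)


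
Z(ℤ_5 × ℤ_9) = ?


Z(G) = {g ∈ G | gx = xg for all x ∈ G}
Direct product of abelian groups is abelian, so Z(G) = G

Z(ℤ_5 × ℤ_9) = ℤ_5 × ℤ_9


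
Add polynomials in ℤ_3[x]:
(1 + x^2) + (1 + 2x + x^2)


Add coefficients mod 3:
x^0: 1 + 1 = 2 (mod 3)
x^1: 0 + 2 = 2 (mod 3)
x^2: 1 + 1 = 2 (mod 3)
Result: 2 + 2x + 2x^2

f + g = 2 + 2x + 2x^2


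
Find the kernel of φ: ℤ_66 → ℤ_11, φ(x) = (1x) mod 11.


Kernel = preimage of identity
ker(φ) = {x ∈ ℤ_66 : 1x ≡ 0 (mod 11)}. Since 11 | 66, φ is well-defined. The kernel is the cyclic subgroup ⟨11⟩ of ℤ_66 (order 6), i.e. {0, 11, 22, 33, 44, 55}

ker(φ) = {0, 11, 22, 33, 44, 55}


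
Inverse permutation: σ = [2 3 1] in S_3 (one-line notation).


To find σ⁻¹, swap domain and range:
σ(1) = 2 → σ⁻¹(2) = 1
σ(2) = 3 → σ⁻¹(3) = 2
σ(3) = 1 → σ⁻¹(1) = 3

σ⁻¹ = [3 1 2]


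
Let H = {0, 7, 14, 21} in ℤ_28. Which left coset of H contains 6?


6 + H = {6 + h (mod 28) : h ∈ H}
6+0=6, 6+7=13, 6+14=20, 6+21=27

6 + H = {6, 13, 20, 27}


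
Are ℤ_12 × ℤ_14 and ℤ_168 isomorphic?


Comparing ℤ_12 × ℤ_14 and ℤ_168:
gcd(12,14) = 2 ≠ 1. Max element order in ℤ_12×ℤ_14 is lcm(12,14) = 84 < 168, so it has no element of order 168

No, ℤ_12 × ℤ_14 ≇ ℤ_168


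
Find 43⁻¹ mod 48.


Use the extended Euclidean algorithm to write 1 = 43·s + 48·t; then s mod 48 is the inverse.
Euclidean algorithm:
  43 = 0·48 + 43
  48 = 1·43 + 5
  43 = 8·5 + 3
  5 = 1·3 + 2
  3 = 1·2 + 1
  2 = 2·1 + 0
gcd(43,48) = 1
Back-substitution gives: 43·(19) + 48·(-17) = 1
So 43⁻¹ ≡ 19 ≡ 19 (mod 48)
Check: 43 × 19 = 817 ≡ 1 (mod 48) ✓

43⁻¹ ≡ 19 (mod 48)


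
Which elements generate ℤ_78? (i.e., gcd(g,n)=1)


g generates ℤ_n iff gcd(g,n) = 1
Prime factors of 78: 2, 3, 13
Generators are g ∈ {1,...,77} not divisible by any of these primes.
Generators: {1, 5, 7, 11, 17, 19, 23, 25, 29, 31, 35, 37, 41, 43, 47, 49, 53, 55, 59, 61, 67, 71, 73, 77}
Number of generators = φ(78) = 24

Generators of ℤ_78 = {1, 5, 7, 11, 17, 19, 23, 25, 29, 31, 35, 37, 41, 43, 47, 49, 53, 55, 59, 61, 67, 71, 73, 77}


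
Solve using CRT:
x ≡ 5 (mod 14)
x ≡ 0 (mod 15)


m₁ = 14, m₂ = 15, gcd = 1, so CRT applies. M = m₁·m₂ = 210
Let M₁ = M/m₁ = 15, M₂ = M/m₂ = 14
Find y₁ ≡ M₁⁻¹ (mod m₁): 15⁻¹ ≡ 1 (mod 14)
Find y₂ ≡ M₂⁻¹ (mod m₂): 14⁻¹ ≡ 14 (mod 15)
x = a₁·M₁·y₁ + a₂·M₂·y₂ = 5·15·1 + 0·14·14 = 75
Reduce mod 210: x ≡ 75
Check: 75 mod 14 = 5 ✓, 75 mod 15 = 0 ✓

x ≡ 75 (mod 210)


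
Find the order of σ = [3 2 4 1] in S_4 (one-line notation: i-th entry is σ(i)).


Cycle decomposition: (1 3 4)
Cycle lengths: 3
Order = lcm(3) = 3

ord(σ) = 3


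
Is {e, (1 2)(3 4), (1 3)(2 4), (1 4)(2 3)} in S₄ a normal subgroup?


H = {e, (1 2)(3 4), (1 3)(2 4), (1 4)(2 3)} in S₄
This is the Klein four-group V₄; it is normal in S₄ (it is a union of conjugacy classes)

Yes, normal subgroup


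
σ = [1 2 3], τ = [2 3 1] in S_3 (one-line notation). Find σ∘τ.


σ∘τ: apply τ first, then σ
1 →τ 2 →σ 2
2 →τ 3 →σ 3
3 →τ 1 →σ 1

σ∘τ = [2 3 1]


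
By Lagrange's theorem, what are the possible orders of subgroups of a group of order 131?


Lagrange's theorem: |H| divides |G|
|G| = 131
Divisors of 131: 1, 131

Possible subgroup orders: {1, 131}


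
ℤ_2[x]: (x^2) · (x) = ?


Expand and collect like terms; reduce coefficients mod 2:
x^0: 0·0 = 0 ≡ 0 (mod 2)
x^1: 0·1 + 0·0 = 0 ≡ 0 (mod 2)
x^2: 0·1 + 1·0 = 0 ≡ 0 (mod 2)
x^3: 1·1 = 1 ≡ 1 (mod 2)
Result: x^3

f · g = x^3


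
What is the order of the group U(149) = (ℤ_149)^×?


U(n) is the group of units mod n; |U(n)| = φ(n)
|U(149)| = φ(149) = 148

|U(149) = (ℤ_149)^×| = 148


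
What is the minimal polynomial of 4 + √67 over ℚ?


Let α = 4 + √67. Then α - 4 = √67, so (α - 4)² = 67, giving α² - 8α - 51 = 0. Degree 2 and α ∉ ℚ, so this is the minimal polynomial.

Minimal polynomial: x² - 8x - 51


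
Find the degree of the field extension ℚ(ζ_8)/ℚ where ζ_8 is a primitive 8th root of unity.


[ℚ(ζ_n):ℚ] = deg Φ_n(x) = φ(n). Here φ(8) = 4

[ℚ(ζ_8)/ℚ where ζ_8 is a primitive 8th root of unity] = 4


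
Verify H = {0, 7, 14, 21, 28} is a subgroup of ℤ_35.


Subgroup test for H = {0, 7, 14, 21, 28} in (ℤ_35, +):
(1) 0 ∈ H? Yes
(2) Closure: for all a,b ∈ H, (a+b) mod 35 ∈ H? Yes
(3) Inverses: for all a ∈ H, -a mod 35 ∈ H? Yes

Yes, H is a subgroup of ℤ_35


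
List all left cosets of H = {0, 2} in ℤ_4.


H = {0, 2}, |H| = 2
Number of cosets = |G|/|H| = 4/2 = 2
0 + H = {0, 2}
1 + H = {1, 3}

Cosets: 0+H={0,2}; 1+H={1,3}


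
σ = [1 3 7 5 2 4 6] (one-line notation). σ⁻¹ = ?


To find σ⁻¹, swap domain and range:
σ(1) = 1 → σ⁻¹(1) = 1
σ(2) = 3 → σ⁻¹(3) = 2
σ(3) = 7 → σ⁻¹(7) = 3
σ(4) = 5 → σ⁻¹(5) = 4
σ(5) = 2 → σ⁻¹(2) = 5
σ(6) = 4 → σ⁻¹(4) = 6
σ(7) = 6 → σ⁻¹(6) = 7

σ⁻¹ = [1 5 2 6 4 7 3]


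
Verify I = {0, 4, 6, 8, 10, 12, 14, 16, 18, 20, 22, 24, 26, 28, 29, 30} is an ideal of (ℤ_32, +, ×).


Check ideal conditions for I = {0, 4, 6, 8, 10, 12, 14, 16, 18, 20, 22, 24, 26, 28, 29, 30} in ℤ_32:
(1) I is an additive subgroup? No
(2) For r ∈ ℤ_32 and a ∈ I: r·a ∈ I? No  [counterexample: r=3, a=22, r·a mod 32 = 2 ∉ I]

No, I is not an ideal of ℤ_32


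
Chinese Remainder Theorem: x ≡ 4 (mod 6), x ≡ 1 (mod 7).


m₁ = 6, m₂ = 7, gcd = 1, so CRT applies. M = m₁·m₂ = 42
Let M₁ = M/m₁ = 7, M₂ = M/m₂ = 6
Find y₁ ≡ M₁⁻¹ (mod m₁): 7⁻¹ ≡ 1 (mod 6)
Find y₂ ≡ M₂⁻¹ (mod m₂): 6⁻¹ ≡ 6 (mod 7)
x = a₁·M₁·y₁ + a₂·M₂·y₂ = 4·7·1 + 1·6·6 = 64
Reduce mod 42: x ≡ 22
Check: 22 mod 6 = 4 ✓, 22 mod 7 = 1 ✓

x ≡ 22 (mod 42)


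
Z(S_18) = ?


Z(G) = {g ∈ G | gx = xg for all x ∈ G}
S_n is non-abelian for n ≥ 3; Z(S_18) is trivial

Z(S_18) = {e}


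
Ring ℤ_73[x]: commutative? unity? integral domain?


ℤ_73 is a field (n prime), so ℤ_73[x] is a commutative integral domain with unity
Commutative: Yes
Integral domain: Yes
Has unity: Yes

ℤ_73[x]: Commutative=Yes, Unity=Yes


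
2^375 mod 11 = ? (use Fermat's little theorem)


Fermat's little theorem: if p is prime and gcd(a,p)=1, then a^(p-1) ≡ 1 (mod p)
p = 11 is prime, gcd(2,11) = 1
Reduce exponent: 375 mod 10 = 5
So 2^375 ≡ 2^5 (mod 11)
2^5 mod 11 = 10

2^375 ≡ 10 (mod 11)


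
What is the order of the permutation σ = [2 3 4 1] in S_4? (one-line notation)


Cycle decomposition: (1 2 3 4)
Cycle lengths: 4
Order = lcm(4) = 4

ord(σ) = 4
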